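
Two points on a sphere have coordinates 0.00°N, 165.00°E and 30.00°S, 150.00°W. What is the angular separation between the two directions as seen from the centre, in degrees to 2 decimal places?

52.24°

With latitudes φ₁ = 0.000°, φ₂ = -30.000° and longitude difference Δλ = 45.000°:
Haversine: a = sin²(Δφ/2) + cos φ₁ cos φ₂ sin²(Δλ/2) = 0.0670 + (1.0000)(0.8660)(0.1464) = 0.19381.
Central angle c = 2·arcsin(√a) = 0.91174 rad.
So the angular separation is 52.24°.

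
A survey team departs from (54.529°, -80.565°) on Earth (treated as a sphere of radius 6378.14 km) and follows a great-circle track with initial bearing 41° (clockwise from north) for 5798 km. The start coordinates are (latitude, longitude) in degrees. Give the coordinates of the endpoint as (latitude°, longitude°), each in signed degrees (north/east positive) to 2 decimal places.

57.78°, 23.36°

Angular distance δ = d/R = 5798/6378.14 = 0.90904 rad; initial bearing θ = 0.7156 rad.
sin φ₂ = sin φ₁ cos δ + cos φ₁ sin δ cos θ = (0.8144)(0.6145) + (0.5803)(0.7889)(0.7547) = 0.8460, so φ₂ = 57.78°.
Δλ = atan2(sin θ sin δ cos φ₁, cos δ − sin φ₁ sin φ₂) = atan2(0.3003, -0.0745) = 103.923°.
λ₂ = -80.565° + 103.923° = 23.36°.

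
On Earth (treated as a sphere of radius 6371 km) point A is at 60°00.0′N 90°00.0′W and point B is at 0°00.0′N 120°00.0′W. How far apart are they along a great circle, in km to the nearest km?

7154 km

Let φ₁ = 1.0472 rad, φ₂ = 0.0000 rad, and Δλ = -0.5236 rad.
cos c = sin φ₁ sin φ₂ + cos φ₁ cos φ₂ cos Δλ = (0.8660)(0.0000) + (0.5000)(1.0000)(0.8660) = 0.43301,
so c = arccos(0.43301) = 1.12296 rad.
Distance = R·c = 6371 × 1.1230 ≈ 7154 km.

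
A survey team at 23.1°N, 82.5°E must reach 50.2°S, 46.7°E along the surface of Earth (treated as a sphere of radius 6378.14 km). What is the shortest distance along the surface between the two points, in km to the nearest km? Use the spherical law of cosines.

8890 km

Let φ₁ = 0.4032 rad, φ₂ = -0.8762 rad, and Δλ = -0.6248 rad.
cos c = sin φ₁ sin φ₂ + cos φ₁ cos φ₂ cos Δλ = (0.3923)(-0.7683) + (0.9198)(0.6401)(0.8111) = 0.17612,
so c = arccos(0.17612) = 1.39376 rad.
Distance = R·c = 6378.14 × 1.3938 ≈ 8890 km.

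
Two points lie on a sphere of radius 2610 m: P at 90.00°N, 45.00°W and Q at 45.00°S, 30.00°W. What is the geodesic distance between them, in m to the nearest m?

6150 m

Let φ₁ = 1.5708 rad, φ₂ = -0.7854 rad, and Δλ = 0.2618 rad.
cos c = sin φ₁ sin φ₂ + cos φ₁ cos φ₂ cos Δλ = (1.0000)(-0.7071) + (0.0000)(0.7071)(0.9659) = -0.70711,
so c = arccos(-0.70711) = 2.35619 rad.
Distance = R·c = 2610 × 2.3562 ≈ 6150 m.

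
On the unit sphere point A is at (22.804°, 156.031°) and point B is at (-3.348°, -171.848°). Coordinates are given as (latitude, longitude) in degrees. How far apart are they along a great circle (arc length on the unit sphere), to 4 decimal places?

Let φ₁ = 0.3980 rad, φ₂ = -0.0584 rad, and Δλ = 0.5606 rad.
Haversine: a = sin²(Δφ/2) + cos φ₁ cos φ₂ sin²(Δλ/2) = 0.0512 + (0.9218)(0.9983)(0.0765) = 0.12162.
Central angle c = 2·arcsin(√a) = 0.71245 rad.
On the unit sphere the arc length equals the central angle: 0.7125.

0.7125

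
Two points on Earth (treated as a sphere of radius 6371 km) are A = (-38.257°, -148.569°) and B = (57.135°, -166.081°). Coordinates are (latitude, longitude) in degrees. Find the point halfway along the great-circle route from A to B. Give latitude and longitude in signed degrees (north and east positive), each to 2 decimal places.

Central angle δ = 1.6848 rad. Interpolating on the sphere with fraction f = 0.5:
P = [sin((1−f)δ)·A + sin(fδ)·B] / sin δ = 0.7511·A + 0.7511·B in Cartesian coordinates,
giving P = (-0.8989, -0.4056, 0.1658), i.e. latitude 9.54°, longitude -155.71°.

9.54°, -155.71°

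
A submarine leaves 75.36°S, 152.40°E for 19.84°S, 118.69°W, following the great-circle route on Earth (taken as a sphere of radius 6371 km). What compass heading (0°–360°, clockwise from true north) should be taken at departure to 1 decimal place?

94.2°

Δλ = 88.910° = 1.5518 rad.
y = sin Δλ · cos φ₂ = (0.9998)(0.9406) = 0.9405
x = cos φ₁ sin φ₂ − sin φ₁ cos φ₂ cos Δλ = (0.2527)(-0.3394) − (-0.9675)(0.9406)(0.0190) = -0.0685
θ = atan2(y, x) = 94.16°, so the bearing is 94.2°.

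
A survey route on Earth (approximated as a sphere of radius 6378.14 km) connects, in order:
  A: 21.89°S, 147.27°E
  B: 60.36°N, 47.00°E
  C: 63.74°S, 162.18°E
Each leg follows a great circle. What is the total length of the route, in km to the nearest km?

29466 km

Leg A→B: central angle 1.9887 rad, distance 12684.3 km.
Leg B→C: central angle 2.6312 rad, distance 16782.1 km.
Total: 12684.3 + 16782.1 ≈ 29466 km.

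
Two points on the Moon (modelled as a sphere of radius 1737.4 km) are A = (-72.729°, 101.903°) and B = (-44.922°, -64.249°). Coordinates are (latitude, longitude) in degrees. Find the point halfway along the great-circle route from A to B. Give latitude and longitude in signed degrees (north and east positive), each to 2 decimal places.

-75.62°, -54.64°

The central angle between A and B is δ = 1.0813 rad.
With f = 0.5, the slerp weights are sin((1−f)δ)/sin δ = 0.5832 and sin(fδ)/sin δ = 0.5832.
Weighted sum of the unit vectors: (0.5832)·(-0.0612,0.2905,-0.9549) + (0.5832)·(0.3076,-0.6378,-0.7061) = (0.1437, -0.2025, -0.9687).
Converting back: φ = atan2(z, √(x²+y²)) = -75.62°, λ = atan2(y, x) = -54.64°.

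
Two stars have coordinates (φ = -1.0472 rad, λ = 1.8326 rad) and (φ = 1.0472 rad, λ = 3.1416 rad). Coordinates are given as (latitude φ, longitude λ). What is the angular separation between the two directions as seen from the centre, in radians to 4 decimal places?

2.3258 rad

In radians: φ₁ = -1.0472, φ₂ = 1.0472, Δλ = 75.000° = 1.3090 rad.
Haversine: a = sin²(Δφ/2) + cos φ₁ cos φ₂ sin²(Δλ/2) = 0.7500 + (0.5000)(0.5000)(0.3706) = 0.84265.
Central angle c = 2·arcsin(√a) = 2.32581 rad.
So the angular separation is 2.3258 rad.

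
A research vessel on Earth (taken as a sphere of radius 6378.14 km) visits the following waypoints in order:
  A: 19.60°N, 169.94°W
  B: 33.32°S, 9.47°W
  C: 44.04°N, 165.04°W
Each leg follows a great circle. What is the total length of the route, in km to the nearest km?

Leg A→B: central angle 2.7549 rad, distance 17571.4 km.
Leg B→C: central angle 2.7619 rad, distance 17615.6 km.
Total: 17571.4 + 17615.6 ≈ 35187 km.

35187 km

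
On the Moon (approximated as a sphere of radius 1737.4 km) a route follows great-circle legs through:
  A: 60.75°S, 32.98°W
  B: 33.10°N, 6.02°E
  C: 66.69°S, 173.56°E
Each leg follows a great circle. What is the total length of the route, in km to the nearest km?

7421 km

Leg A→B: central angle 1.7298 rad, distance 3005.4 km.
Leg B→C: central angle 2.5414 rad, distance 4415.4 km.
Total: 3005.4 + 4415.4 ≈ 7421 km.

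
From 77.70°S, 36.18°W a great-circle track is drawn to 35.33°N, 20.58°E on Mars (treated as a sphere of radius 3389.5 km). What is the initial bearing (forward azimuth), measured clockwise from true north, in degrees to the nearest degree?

51°

With φ₁ = -1.3561, φ₂ = 0.6166, Δλ = 0.9906 rad, the forward-azimuth formula gives
θ = atan2( sin Δλ cos φ₂ , cos φ₁ sin φ₂ − sin φ₁ cos φ₂ cos Δλ ) = atan2(0.6823, 0.5601) = 50.62°.
So the initial bearing is 51°.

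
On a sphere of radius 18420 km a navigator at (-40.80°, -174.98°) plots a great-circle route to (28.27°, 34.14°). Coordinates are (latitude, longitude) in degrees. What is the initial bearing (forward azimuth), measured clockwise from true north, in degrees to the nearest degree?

Δλ = -150.880° = -2.6334 rad.
y = sin Δλ · cos φ₂ = (-0.4866)(0.8807) = -0.4286
x = cos φ₁ sin φ₂ − sin φ₁ cos φ₂ cos Δλ = (0.7570)(0.4736) − (-0.6534)(0.8807)(-0.8736) = -0.1442
θ = atan2(y, x) = -108.60°; adding 360° gives 251°.

251°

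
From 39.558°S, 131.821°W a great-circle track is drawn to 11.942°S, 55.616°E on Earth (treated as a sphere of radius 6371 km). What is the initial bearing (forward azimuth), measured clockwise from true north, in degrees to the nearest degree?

189°

With φ₁ = -0.6904, φ₂ = -0.2084, Δλ = -3.0118 rad, the forward-azimuth formula gives
θ = atan2( sin Δλ cos φ₂ , cos φ₁ sin φ₂ − sin φ₁ cos φ₂ cos Δλ ) = atan2(-0.1266, -0.7774) = -170.75°.
Adding 360° brings this into [0°, 360°): 189°.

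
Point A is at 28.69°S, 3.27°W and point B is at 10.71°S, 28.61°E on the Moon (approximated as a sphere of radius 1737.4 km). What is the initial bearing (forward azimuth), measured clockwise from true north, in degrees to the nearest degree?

65°

With φ₁ = -0.5007, φ₂ = -0.1869, Δλ = 0.5564 rad, the forward-azimuth formula gives
θ = atan2( sin Δλ cos φ₂ , cos φ₁ sin φ₂ − sin φ₁ cos φ₂ cos Δλ ) = atan2(0.5189, 0.2375) = 65.41°.
So the initial bearing is 65°.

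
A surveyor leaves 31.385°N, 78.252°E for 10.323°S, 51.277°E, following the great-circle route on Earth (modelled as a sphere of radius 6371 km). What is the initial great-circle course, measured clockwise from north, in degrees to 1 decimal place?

216.2°

With φ₁ = 0.5478, φ₂ = -0.1802, Δλ = -0.4708 rad, the forward-azimuth formula gives
θ = atan2( sin Δλ cos φ₂ , cos φ₁ sin φ₂ − sin φ₁ cos φ₂ cos Δλ ) = atan2(-0.4463, -0.6096) = -143.79°.
Adding 360° brings this into [0°, 360°): 216.2°.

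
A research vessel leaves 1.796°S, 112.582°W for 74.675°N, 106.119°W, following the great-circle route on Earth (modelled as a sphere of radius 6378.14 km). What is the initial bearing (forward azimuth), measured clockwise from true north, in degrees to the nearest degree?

Δλ = 6.463° = 0.1128 rad.
y = sin Δλ · cos φ₂ = (0.1126)(0.2643) = 0.0297
x = cos φ₁ sin φ₂ − sin φ₁ cos φ₂ cos Δλ = (0.9995)(0.9644) − (-0.0313)(0.2643)(0.9936) = 0.9722
θ = atan2(y, x) = 1.75°, so the bearing is 2°.

2°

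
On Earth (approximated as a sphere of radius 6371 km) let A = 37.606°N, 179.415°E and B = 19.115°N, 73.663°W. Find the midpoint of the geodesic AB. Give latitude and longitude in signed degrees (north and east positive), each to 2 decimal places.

42.00°, -120.36°

The central angle between A and B is δ = 1.5888 rad.
With f = 0.5, the slerp weights are sin((1−f)δ)/sin δ = 0.7136 and sin(fδ)/sin δ = 0.7136.
Weighted sum of the unit vectors: (0.7136)·(-0.7922,0.0081,0.6102) + (0.7136)·(0.2658,-0.9067,0.3275) = (-0.3756, -0.6412, 0.6691).
Converting back: φ = atan2(z, √(x²+y²)) = 42.00°, λ = atan2(y, x) = -120.36°.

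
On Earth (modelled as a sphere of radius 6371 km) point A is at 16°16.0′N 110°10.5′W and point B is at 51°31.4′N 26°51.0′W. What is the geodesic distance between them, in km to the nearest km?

8142 km

With latitudes φ₁ = 16.267°, φ₂ = 51.523° and longitude difference Δλ = 83.325°:
cos c = sin φ₁ sin φ₂ + cos φ₁ cos φ₂ cos Δλ = (0.2801)(0.7829) + (0.9600)(0.6222)(0.1162) = 0.28871,
so c = arccos(0.28871) = 1.27791 rad.
Distance = R·c = 6371 × 1.2779 ≈ 8142 km.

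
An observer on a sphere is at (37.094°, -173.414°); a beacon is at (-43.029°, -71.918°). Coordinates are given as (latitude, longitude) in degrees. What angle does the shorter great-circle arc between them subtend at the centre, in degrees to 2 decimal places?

121.85°

With latitudes φ₁ = 37.094°, φ₂ = -43.029° and longitude difference Δλ = 101.496°:
Haversine: a = sin²(Δφ/2) + cos φ₁ cos φ₂ sin²(Δλ/2) = 0.4142 + (0.7976)(0.7310)(0.5996) = 0.76388.
Central angle c = 2·arcsin(√a) = 2.12676 rad.
So the angular separation is 121.85°.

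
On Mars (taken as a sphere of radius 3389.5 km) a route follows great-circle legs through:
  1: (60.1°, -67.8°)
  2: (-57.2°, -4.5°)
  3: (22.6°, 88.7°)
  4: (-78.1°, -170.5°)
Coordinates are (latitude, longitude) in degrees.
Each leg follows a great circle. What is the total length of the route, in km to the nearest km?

20839 km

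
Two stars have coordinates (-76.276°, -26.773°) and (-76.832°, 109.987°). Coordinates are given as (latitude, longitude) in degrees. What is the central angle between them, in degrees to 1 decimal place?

25.0°

With latitudes φ₁ = -76.276°, φ₂ = -76.832° and longitude difference Δλ = 136.760°:
Haversine: a = sin²(Δφ/2) + cos φ₁ cos φ₂ sin²(Δλ/2) = 0.0000 + (0.2372)(0.2278)(0.8642) = 0.04673.
Central angle c = 2·arcsin(√a) = 0.43580 rad.
So the angular separation is 25.0°.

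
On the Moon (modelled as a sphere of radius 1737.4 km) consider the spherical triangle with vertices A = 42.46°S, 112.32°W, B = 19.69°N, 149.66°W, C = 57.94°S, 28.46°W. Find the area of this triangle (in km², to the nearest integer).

Side lengths (central angles): a = 2.1465, b = 0.9097, c = 1.2400 rad; semiperimeter s = 2.1481.
By l'Huilier's theorem, tan(E/4) = √[tan(s/2) tan((s−a)/2) tan((s−b)/2) tan((s−c)/2)], giving spherical excess E = 0.0899 rad.
Area = E·R² = 0.0899 × (1737.4)² ≈ 271338 km².

271338 km²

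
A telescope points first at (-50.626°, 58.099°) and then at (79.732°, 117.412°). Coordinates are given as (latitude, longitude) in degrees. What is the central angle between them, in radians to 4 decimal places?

In radians: φ₁ = -0.8836, φ₂ = 1.3916, Δλ = 59.313° = 1.0352 rad.
Haversine: a = sin²(Δφ/2) + cos φ₁ cos φ₂ sin²(Δλ/2) = 0.8238 + (0.6344)(0.1783)(0.2448) = 0.85147.
Central angle c = 2·arcsin(√a) = 2.35031 rad.
So the angular separation is 2.3503 rad.

2.3503 rad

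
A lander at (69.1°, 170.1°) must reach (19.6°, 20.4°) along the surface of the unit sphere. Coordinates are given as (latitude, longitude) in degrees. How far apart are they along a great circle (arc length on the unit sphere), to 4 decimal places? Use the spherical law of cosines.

With latitudes φ₁ = 69.100°, φ₂ = 19.600° and longitude difference Δλ = -149.700°:
cos c = sin φ₁ sin φ₂ + cos φ₁ cos φ₂ cos Δλ = (0.9342)(0.3355) + (0.3567)(0.9421)(-0.8634) = 0.02322,
so c = arccos(0.02322) = 1.54757 rad.
On the unit sphere the arc length equals the central angle: 1.5476.

1.5476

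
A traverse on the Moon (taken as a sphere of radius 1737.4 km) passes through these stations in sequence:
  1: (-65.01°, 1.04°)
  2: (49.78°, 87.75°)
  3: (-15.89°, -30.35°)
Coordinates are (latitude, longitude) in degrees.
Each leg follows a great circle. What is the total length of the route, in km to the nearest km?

Leg 1→2: central angle 2.3137 rad, distance 4019.8 km.
Leg 2→3: central angle 2.0962 rad, distance 3642.0 km.
Total: 4019.8 + 3642.0 ≈ 7662 km.

7662 km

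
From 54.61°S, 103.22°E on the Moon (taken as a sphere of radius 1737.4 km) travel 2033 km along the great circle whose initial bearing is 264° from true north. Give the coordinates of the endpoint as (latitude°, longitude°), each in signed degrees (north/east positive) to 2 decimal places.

Angular distance δ = d/R = 2033/1737.4 = 1.17014 rad; initial bearing θ = 4.6077 rad.
sin φ₂ = sin φ₁ cos δ + cos φ₁ sin δ cos θ = (-0.8152)(0.3900) + (0.5791)(0.9208)(-0.1045) = -0.3737, so φ₂ = -21.94°.
Δλ = atan2(sin θ sin δ cos φ₁, cos δ − sin φ₁ sin φ₂) = atan2(-0.5304, 0.0854) = -80.855°.
λ₂ = 103.220° − 80.855° = 22.36°.

-21.94°, 22.36°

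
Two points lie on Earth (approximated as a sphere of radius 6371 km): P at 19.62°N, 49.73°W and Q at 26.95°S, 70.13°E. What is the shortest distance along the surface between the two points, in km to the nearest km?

13873 km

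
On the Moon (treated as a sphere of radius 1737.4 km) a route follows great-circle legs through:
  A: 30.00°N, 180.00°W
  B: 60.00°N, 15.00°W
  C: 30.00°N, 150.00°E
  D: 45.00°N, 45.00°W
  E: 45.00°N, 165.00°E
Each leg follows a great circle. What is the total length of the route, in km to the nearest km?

11166 km

Leg A→B: central angle 1.5560 rad, distance 2703.5 km.
Leg B→C: central angle 1.5560 rad, distance 2703.5 km.
Leg C→D: central angle 1.8111 rad, distance 3146.5 km.
Leg D→E: central angle 1.5038 rad, distance 2612.6 km.
Total: 2703.5 + 2703.5 + 3146.5 + 2612.6 ≈ 11166 km.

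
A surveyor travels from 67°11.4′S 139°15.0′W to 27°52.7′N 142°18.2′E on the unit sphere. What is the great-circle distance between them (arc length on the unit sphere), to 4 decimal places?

1.9416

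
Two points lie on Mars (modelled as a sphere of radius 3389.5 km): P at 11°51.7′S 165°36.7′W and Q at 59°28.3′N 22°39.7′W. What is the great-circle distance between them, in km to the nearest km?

7396 km

Let φ₁ = -0.2070 rad, φ₂ = 1.0380 rad, and Δλ = 2.4949 rad.
Haversine: a = sin²(Δφ/2) + cos φ₁ cos φ₂ sin²(Δλ/2) = 0.3400 + (0.9786)(0.5080)(0.8991) = 0.78691.
Central angle c = 2·arcsin(√a) = 2.18195 rad.
Distance = R·c = 3389.5 × 2.1819 ≈ 7396 km.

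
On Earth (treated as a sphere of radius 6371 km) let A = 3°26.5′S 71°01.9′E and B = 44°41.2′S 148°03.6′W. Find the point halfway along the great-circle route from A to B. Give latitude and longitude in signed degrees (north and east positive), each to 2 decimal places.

-50.35°, 116.15°

The central angle between A and B is δ = 2.1043 rad.
With f = 0.5, the slerp weights are sin((1−f)δ)/sin δ = 1.0087 and sin(fδ)/sin δ = 1.0087.
Weighted sum of the unit vectors: (1.0087)·(0.3245,0.9440,-0.0600) + (1.0087)·(-0.6033,-0.3761,-0.7032) = (-0.2813, 0.5728, -0.7699).
Converting back: φ = atan2(z, √(x²+y²)) = -50.35°, λ = atan2(y, x) = 116.15°.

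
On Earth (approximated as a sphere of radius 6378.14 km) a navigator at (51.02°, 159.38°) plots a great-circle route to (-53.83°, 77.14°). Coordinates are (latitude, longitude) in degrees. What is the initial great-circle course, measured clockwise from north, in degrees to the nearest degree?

With φ₁ = 0.8905, φ₂ = -0.9395, Δλ = -1.4354 rad, the forward-azimuth formula gives
θ = atan2( sin Δλ cos φ₂ , cos φ₁ sin φ₂ − sin φ₁ cos φ₂ cos Δλ ) = atan2(-0.5848, -0.5698) = -134.25°.
Adding 360° brings this into [0°, 360°): 226°.

226°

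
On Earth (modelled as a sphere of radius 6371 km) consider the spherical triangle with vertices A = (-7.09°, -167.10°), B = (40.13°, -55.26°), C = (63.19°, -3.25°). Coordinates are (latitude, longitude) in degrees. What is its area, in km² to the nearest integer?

42744242 km²

Side lengths (central angles): a = 0.6640, b = 2.1413, c = 1.9410 rad; semiperimeter s = 2.3732.
By l'Huilier's theorem, tan(E/4) = √[tan(s/2) tan((s−a)/2) tan((s−b)/2) tan((s−c)/2)], giving spherical excess E = 1.0531 rad.
Area = E·R² = 1.0531 × (6371)² ≈ 42744242 km².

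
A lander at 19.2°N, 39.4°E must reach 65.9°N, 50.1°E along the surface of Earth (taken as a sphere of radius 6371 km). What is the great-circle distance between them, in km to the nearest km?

With latitudes φ₁ = 19.200°, φ₂ = 65.900° and longitude difference Δλ = 10.700°:
cos c = sin φ₁ sin φ₂ + cos φ₁ cos φ₂ cos Δλ = (0.3289)(0.9128) + (0.9444)(0.4083)(0.9826) = 0.67911,
so c = arccos(0.67911) = 0.82424 rad.
Distance = R·c = 6371 × 0.8242 ≈ 5251 km.

5251 km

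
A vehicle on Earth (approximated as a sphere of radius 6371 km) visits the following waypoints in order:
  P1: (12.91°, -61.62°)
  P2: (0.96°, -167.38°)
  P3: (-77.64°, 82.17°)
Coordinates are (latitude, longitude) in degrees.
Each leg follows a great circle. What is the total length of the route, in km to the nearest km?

22279 km

Leg P1→P2: central angle 1.8348 rad, distance 11689.6 km.
Leg P2→P3: central angle 1.6621 rad, distance 10589.0 km.
Total: 11689.6 + 10589.0 ≈ 22279 km.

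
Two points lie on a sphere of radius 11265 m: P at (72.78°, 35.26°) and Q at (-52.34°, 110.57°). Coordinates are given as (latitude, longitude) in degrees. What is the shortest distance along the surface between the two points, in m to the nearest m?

26593 m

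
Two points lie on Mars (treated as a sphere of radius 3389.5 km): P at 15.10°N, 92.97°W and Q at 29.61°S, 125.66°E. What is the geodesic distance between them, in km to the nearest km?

8381 km

In radians: φ₁ = 0.2635, φ₂ = -0.5168, Δλ = -141.370° = -2.4674 rad.
Haversine: a = sin²(Δφ/2) + cos φ₁ cos φ₂ sin²(Δλ/2) = 0.1447 + (0.9655)(0.8694)(0.8906) = 0.89222.
Central angle c = 2·arcsin(√a) = 2.47259 rad.
Distance = R·c = 3389.5 × 2.4726 ≈ 8381 km.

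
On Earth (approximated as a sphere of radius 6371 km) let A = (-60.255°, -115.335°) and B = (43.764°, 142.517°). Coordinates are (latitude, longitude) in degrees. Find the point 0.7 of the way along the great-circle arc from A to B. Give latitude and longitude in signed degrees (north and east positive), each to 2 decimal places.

Central angle δ = 2.3131 rad. Interpolating on the sphere with fraction f = 0.7:
P = [sin((1−f)δ)·A + sin(fδ)·B] / sin δ = 0.8678·A + 1.3554·B in Cartesian coordinates,
giving P = (-0.9610, 0.2065, 0.1840), i.e. latitude 10.60°, longitude 167.87°.

10.60°, 167.87°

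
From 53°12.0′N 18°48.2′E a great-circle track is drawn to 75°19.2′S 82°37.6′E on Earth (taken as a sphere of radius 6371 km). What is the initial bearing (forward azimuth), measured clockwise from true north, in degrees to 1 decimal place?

161.2°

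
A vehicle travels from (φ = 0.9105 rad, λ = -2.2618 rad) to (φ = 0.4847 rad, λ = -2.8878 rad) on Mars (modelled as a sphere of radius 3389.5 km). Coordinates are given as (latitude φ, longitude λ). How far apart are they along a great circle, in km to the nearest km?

2137 km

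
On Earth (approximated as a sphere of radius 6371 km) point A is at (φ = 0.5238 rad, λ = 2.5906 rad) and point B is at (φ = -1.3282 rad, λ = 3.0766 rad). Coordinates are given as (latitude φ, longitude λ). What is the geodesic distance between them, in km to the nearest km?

In radians: φ₁ = 0.5238, φ₂ = -1.3282, Δλ = 27.846° = 0.4860 rad.
Haversine: a = sin²(Δφ/2) + cos φ₁ cos φ₂ sin²(Δλ/2) = 0.6388 + (0.8659)(0.2402)(0.0579) = 0.65080.
Central angle c = 2·arcsin(√a) = 1.87717 rad.
Distance = R·c = 6371 × 1.8772 ≈ 11959 km.

11959 km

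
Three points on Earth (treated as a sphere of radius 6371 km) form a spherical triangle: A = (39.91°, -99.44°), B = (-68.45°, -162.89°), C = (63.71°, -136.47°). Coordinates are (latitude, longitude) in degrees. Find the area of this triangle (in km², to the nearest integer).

Side lengths (central angles): a = 2.3298, b = 0.5615, c = 2.0610 rad; semiperimeter s = 2.4762.
By l'Huilier's theorem, tan(E/4) = √[tan(s/2) tan((s−a)/2) tan((s−b)/2) tan((s−c)/2)], giving spherical excess E = 0.9871 rad.
Area = E·R² = 0.9871 × (6371)² ≈ 40066720 km².

40066720 km²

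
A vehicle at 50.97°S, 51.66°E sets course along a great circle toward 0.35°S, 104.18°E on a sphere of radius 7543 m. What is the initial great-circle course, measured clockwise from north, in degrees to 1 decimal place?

59.4°

With φ₁ = -0.8896, φ₂ = -0.0061, Δλ = 0.9166 rad, the forward-azimuth formula gives
θ = atan2( sin Δλ cos φ₂ , cos φ₁ sin φ₂ − sin φ₁ cos φ₂ cos Δλ ) = atan2(0.7936, 0.4688) = 59.43°.
So the initial bearing is 59.4°.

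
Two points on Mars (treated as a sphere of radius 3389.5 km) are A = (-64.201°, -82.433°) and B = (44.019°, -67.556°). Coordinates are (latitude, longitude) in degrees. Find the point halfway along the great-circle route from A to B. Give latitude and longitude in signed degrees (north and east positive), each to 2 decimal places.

-10.17°, -73.16°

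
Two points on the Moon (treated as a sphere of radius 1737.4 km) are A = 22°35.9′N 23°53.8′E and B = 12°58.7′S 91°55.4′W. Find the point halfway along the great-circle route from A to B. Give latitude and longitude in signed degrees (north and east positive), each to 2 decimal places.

The central angle between A and B is δ = 2.0693 rad.
With f = 0.5, the slerp weights are sin((1−f)δ)/sin δ = 0.9788 and sin(fδ)/sin δ = 0.9788.
Weighted sum of the unit vectors: (0.9788)·(0.8441,0.3740,0.3843) + (0.9788)·(-0.0327,-0.9739,-0.2246) = (0.7942, -0.5872, 0.1563).
Converting back: φ = atan2(z, √(x²+y²)) = 8.99°, λ = atan2(y, x) = -36.48°.

8.99°, -36.48°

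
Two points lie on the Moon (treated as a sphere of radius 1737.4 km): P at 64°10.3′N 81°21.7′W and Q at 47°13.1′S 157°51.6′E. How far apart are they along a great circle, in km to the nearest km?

4376 km

In radians: φ₁ = 1.1200, φ₂ = -0.8241, Δλ = -120.778° = -2.1080 rad.
cos c = sin φ₁ sin φ₂ + cos φ₁ cos φ₂ cos Δλ = (0.9001)(-0.7339) + (0.4357)(0.6792)(-0.5117) = -0.81205,
so c = arccos(-0.81205) = 2.51846 rad.
Distance = R·c = 1737.4 × 2.5185 ≈ 4376 km.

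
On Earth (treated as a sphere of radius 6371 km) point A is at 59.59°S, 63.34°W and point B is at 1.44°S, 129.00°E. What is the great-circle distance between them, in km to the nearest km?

Let φ₁ = -1.0400 rad, φ₂ = -0.0251 rad, and Δλ = -2.9262 rad.
Haversine: a = sin²(Δφ/2) + cos φ₁ cos φ₂ sin²(Δλ/2) = 0.2362 + (0.5062)(0.9997)(0.9884) = 0.73633.
Central angle c = 2·arcsin(√a) = 2.06310 rad.
Distance = R·c = 6371 × 2.0631 ≈ 13144 km.

13144 km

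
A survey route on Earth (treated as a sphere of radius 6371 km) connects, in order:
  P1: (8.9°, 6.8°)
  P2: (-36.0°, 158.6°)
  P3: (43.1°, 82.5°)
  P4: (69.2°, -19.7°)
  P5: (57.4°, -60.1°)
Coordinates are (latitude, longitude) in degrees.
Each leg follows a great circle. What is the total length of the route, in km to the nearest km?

Leg P1→P2: central angle 2.4904 rad, distance 15866.1 km.
Leg P2→P3: central angle 1.8335 rad, distance 11681.4 km.
Leg P3→P4: central angle 0.9472 rad, distance 6034.7 km.
Leg P4→P5: central angle 0.3675 rad, distance 2341.1 km.
Total: 15866.1 + 11681.4 + 6034.7 + 2341.1 ≈ 35923 km.

35923 km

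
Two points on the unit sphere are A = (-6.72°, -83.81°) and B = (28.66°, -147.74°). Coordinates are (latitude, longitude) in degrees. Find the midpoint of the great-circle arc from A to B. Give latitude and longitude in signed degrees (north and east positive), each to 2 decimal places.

The central angle between A and B is δ = 1.2378 rad.
With f = 0.5, the slerp weights are sin((1−f)δ)/sin δ = 0.6139 and sin(fδ)/sin δ = 0.6139.
Weighted sum of the unit vectors: (0.6139)·(0.1071,-0.9873,-0.1170) + (0.6139)·(-0.7420,-0.4684,0.4796) = (-0.3898, -0.8936, 0.2226).
Converting back: φ = atan2(z, √(x²+y²)) = 12.86°, λ = atan2(y, x) = -113.57°.

12.86°, -113.57°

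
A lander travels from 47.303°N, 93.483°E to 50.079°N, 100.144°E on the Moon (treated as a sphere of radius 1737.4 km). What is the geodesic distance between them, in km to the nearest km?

In radians: φ₁ = 0.8256, φ₂ = 0.8740, Δλ = 6.661° = 0.1163 rad.
Haversine: a = sin²(Δφ/2) + cos φ₁ cos φ₂ sin²(Δλ/2) = 0.0006 + (0.6781)(0.6417)(0.0034) = 0.00206.
Central angle c = 2·arcsin(√a) = 0.09071 rad.
Distance = R·c = 1737.4 × 0.0907 ≈ 158 km.

158 km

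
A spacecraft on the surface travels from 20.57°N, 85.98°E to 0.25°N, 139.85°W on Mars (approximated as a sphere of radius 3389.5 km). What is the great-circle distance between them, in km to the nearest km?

Let φ₁ = 0.3590 rad, φ₂ = 0.0044 rad, and Δλ = 2.3417 rad.
cos c = sin φ₁ sin φ₂ + cos φ₁ cos φ₂ cos Δλ = (0.3514)(0.0044) + (0.9362)(1.0000)(-0.6968) = -0.65083,
so c = arccos(-0.65083) = 2.27947 rad.
Distance = R·c = 3389.5 × 2.2795 ≈ 7726 km.

7726 km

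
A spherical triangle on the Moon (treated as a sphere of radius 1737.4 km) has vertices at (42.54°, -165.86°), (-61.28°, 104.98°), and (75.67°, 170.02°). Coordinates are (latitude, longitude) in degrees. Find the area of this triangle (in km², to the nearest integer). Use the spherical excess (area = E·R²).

Side lengths (central angles): a = 2.4973, b = 0.6067, c = 2.1991 rad; semiperimeter s = 2.6515.
By l'Huilier's theorem, tan(E/4) = √[tan(s/2) tan((s−a)/2) tan((s−b)/2) tan((s−c)/2)], giving spherical excess E = 1.3154 rad.
Area = E·R² = 1.3154 × (1737.4)² ≈ 3970763 km².

3970763 km²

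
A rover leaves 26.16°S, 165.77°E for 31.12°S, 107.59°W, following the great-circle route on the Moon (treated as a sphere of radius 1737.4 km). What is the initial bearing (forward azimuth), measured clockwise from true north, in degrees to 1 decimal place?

117.3°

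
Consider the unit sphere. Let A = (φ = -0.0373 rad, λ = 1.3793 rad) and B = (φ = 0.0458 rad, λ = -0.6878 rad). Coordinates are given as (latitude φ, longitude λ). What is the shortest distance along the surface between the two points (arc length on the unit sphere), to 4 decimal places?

With latitudes φ₁ = -2.137°, φ₂ = 2.624° and longitude difference Δλ = -118.436°:
cos c = sin φ₁ sin φ₂ + cos φ₁ cos φ₂ cos Δλ = (-0.0373)(0.0458) + (0.9993)(0.9990)(-0.4762) = -0.47706,
so c = arccos(-0.47706) = 2.06810 rad.
On the unit sphere the arc length equals the central angle: 2.0681.

2.0681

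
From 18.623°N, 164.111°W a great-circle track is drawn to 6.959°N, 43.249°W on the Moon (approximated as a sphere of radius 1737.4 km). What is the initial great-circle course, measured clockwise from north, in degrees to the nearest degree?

72°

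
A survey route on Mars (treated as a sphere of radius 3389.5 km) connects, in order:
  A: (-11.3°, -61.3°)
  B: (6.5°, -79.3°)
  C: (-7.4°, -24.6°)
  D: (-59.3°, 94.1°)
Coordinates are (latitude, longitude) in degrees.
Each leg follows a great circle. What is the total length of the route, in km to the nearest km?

Leg A→B: central angle 0.4407 rad, distance 1493.8 km.
Leg B→C: central angle 0.9827 rad, distance 3330.8 km.
Leg C→D: central angle 1.7036 rad, distance 5774.3 km.
Total: 1493.8 + 3330.8 + 5774.3 ≈ 10599 km.

10599 km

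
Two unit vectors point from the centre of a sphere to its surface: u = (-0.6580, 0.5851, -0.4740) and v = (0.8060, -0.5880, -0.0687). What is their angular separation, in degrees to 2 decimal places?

147.33°

u·v = -0.8418; |u| = 1.0000, |v| = 1.0000.
cos θ = (u·v)/(|u||v|) = -0.8418, so θ = 147.33°.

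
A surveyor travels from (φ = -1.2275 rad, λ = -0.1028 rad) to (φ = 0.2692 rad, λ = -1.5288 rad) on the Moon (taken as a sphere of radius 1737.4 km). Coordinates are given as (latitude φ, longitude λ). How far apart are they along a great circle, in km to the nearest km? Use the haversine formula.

With latitudes φ₁ = -70.331°, φ₂ = 15.424° and longitude difference Δλ = -81.704°:
Haversine: a = sin²(Δφ/2) + cos φ₁ cos φ₂ sin²(Δλ/2) = 0.4630 + (0.3366)(0.9640)(0.4279) = 0.60181.
Central angle c = 2·arcsin(√a) = 1.77585 rad.
Distance = R·c = 1737.4 × 1.7759 ≈ 3085 km.

3085 km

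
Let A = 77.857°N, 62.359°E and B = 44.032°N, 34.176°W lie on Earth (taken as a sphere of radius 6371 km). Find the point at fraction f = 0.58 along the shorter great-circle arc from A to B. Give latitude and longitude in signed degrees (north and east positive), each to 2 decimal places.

63.12°, -21.77°

Central angle δ = 0.8469 rad. Interpolating on the sphere with fraction f = 0.58:
P = [sin((1−f)δ)·A + sin(fδ)·B] / sin δ = 0.4648·A + 0.6296·B in Cartesian coordinates,
giving P = (0.4198, -0.1676, 0.8920), i.e. latitude 63.12°, longitude -21.77°.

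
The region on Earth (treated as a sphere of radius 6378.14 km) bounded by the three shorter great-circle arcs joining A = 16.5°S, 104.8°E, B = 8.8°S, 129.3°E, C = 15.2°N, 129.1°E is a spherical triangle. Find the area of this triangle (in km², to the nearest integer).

3675958 km²

Side lengths (central angles): a = 0.4189, b = 0.6938, c = 0.4378 rad; semiperimeter s = 0.7753.
By l'Huilier's theorem, tan(E/4) = √[tan(s/2) tan((s−a)/2) tan((s−b)/2) tan((s−c)/2)], giving spherical excess E = 0.0904 rad.
Area = E·R² = 0.0904 × (6378.14)² ≈ 3675958 km².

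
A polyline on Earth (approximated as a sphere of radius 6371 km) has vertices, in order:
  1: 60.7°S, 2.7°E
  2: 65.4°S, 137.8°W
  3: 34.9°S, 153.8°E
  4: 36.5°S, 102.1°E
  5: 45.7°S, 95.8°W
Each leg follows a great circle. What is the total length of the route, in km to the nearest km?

Leg 1→2: central angle 0.8819 rad, distance 5618.3 km.
Leg 2→3: central angle 0.8686 rad, distance 5533.8 km.
Leg 3→4: central angle 0.7243 rad, distance 4614.8 km.
Leg 4→5: central angle 1.6795 rad, distance 10700.4 km.
Total: 5618.3 + 5533.8 + 4614.8 + 10700.4 ≈ 26467 km.

26467 km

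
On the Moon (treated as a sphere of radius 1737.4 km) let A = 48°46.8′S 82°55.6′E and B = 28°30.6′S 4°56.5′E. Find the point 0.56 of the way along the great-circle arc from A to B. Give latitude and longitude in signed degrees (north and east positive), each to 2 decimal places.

-44.10°, 32.60°

Central angle δ = 1.0706 rad. Interpolating on the sphere with fraction f = 0.56:
P = [sin((1−f)δ)·A + sin(fδ)·B] / sin δ = 0.5172·A + 0.6430·B in Cartesian coordinates,
giving P = (0.6049, 0.3869, -0.6960), i.e. latitude -44.10°, longitude 32.60°.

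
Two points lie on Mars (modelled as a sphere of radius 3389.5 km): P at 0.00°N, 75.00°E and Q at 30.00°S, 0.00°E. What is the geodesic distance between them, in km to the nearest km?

4558 km

With latitudes φ₁ = 0.000°, φ₂ = -30.000° and longitude difference Δλ = -75.000°:
Haversine: a = sin²(Δφ/2) + cos φ₁ cos φ₂ sin²(Δλ/2) = 0.0670 + (1.0000)(0.8660)(0.3706) = 0.38793.
Central angle c = 2·arcsin(√a) = 1.34473 rad.
Distance = R·c = 3389.5 × 1.3447 ≈ 4558 km.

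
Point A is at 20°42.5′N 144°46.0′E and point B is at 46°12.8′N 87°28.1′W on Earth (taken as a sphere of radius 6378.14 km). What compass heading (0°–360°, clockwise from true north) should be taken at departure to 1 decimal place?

33.5°

With φ₁ = 0.3614, φ₂ = 0.8066, Δλ = 2.2299 rad, the forward-azimuth formula gives
θ = atan2( sin Δλ cos φ₂ , cos φ₁ sin φ₂ − sin φ₁ cos φ₂ cos Δλ ) = atan2(0.5470, 0.8251) = 33.54°.
So the initial bearing is 33.5°.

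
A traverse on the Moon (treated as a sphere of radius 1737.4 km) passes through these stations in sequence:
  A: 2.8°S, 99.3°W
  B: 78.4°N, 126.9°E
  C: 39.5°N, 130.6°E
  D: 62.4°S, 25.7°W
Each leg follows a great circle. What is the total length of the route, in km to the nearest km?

8876 km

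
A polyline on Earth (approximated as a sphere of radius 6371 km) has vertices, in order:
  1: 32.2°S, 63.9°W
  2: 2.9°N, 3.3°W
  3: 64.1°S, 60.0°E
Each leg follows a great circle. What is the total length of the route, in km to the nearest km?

Leg 1→2: central angle 1.1724 rad, distance 7469.6 km.
Leg 2→3: central angle 1.4197 rad, distance 9045.0 km.
Total: 7469.6 + 9045.0 ≈ 16515 km.

16515 km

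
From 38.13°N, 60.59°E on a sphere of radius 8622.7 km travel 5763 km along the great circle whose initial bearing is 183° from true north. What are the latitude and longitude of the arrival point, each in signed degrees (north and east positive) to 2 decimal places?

-0.13°, 58.73°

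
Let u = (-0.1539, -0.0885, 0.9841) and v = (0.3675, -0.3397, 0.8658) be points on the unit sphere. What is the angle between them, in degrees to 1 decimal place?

34.4°

u·v = 0.8255; |u| = 1.0000, |v| = 1.0000.
cos θ = (u·v)/(|u||v|) = 0.8255, so θ = 34.4°.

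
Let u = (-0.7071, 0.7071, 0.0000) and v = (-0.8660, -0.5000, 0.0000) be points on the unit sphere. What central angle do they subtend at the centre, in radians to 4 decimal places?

1.3090 rad

u·v = 0.2588; |u| = 1.0000, |v| = 1.0000.
cos θ = (u·v)/(|u||v|) = 0.2588, so θ = 1.3090 rad.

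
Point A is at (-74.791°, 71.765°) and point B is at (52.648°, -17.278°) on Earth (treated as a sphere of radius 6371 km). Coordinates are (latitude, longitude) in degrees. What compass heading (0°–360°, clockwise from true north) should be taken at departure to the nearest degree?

With φ₁ = -1.3053, φ₂ = 0.9189, Δλ = -1.5541 rad, the forward-azimuth formula gives
θ = atan2( sin Δλ cos φ₂ , cos φ₁ sin φ₂ − sin φ₁ cos φ₂ cos Δλ ) = atan2(-0.6066, 0.2183) = -70.21°.
Adding 360° brings this into [0°, 360°): 290°.

290°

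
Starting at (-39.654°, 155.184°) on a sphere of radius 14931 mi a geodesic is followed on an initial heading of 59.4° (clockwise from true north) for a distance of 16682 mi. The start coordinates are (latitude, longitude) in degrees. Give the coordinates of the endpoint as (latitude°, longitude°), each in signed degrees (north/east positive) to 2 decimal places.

Angular distance δ = d/R = 16682/14931 = 1.11727 rad; initial bearing θ = 1.0367 rad.
sin φ₂ = sin φ₁ cos δ + cos φ₁ sin δ cos θ = (-0.6381)(0.4381) + (0.7699)(0.8989)(0.5090) = 0.0727, so φ₂ = 4.17°.
Δλ = atan2(sin θ sin δ cos φ₁, cos δ − sin φ₁ sin φ₂) = atan2(0.5957, 0.4845) = 50.876°.
λ₂ = 155.184° + 50.876° = 206.06° → -153.94° after wrapping to (−180°, 180°].

4.17°, -153.94°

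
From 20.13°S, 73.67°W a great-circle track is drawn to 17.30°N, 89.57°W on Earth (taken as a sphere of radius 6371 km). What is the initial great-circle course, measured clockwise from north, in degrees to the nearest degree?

336°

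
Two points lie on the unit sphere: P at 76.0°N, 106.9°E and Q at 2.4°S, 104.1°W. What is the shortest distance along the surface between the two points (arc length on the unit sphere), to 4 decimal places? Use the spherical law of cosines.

In radians: φ₁ = 1.3265, φ₂ = -0.0419, Δλ = 149.000° = 2.6005 rad.
cos c = sin φ₁ sin φ₂ + cos φ₁ cos φ₂ cos Δλ = (0.9703)(-0.0419) + (0.2419)(0.9991)(-0.8572) = -0.24782,
so c = arccos(-0.24782) = 1.82122 rad.
On the unit sphere the arc length equals the central angle: 1.8212.

1.8212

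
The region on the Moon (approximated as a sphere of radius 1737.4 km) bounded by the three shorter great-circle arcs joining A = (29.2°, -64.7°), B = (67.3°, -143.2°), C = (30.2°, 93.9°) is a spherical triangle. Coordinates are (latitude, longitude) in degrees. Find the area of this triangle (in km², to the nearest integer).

Side lengths (central angles): a = 1.2840, b = 2.0454, c = 1.0272 rad; semiperimeter s = 2.1783.
By l'Huilier's theorem, tan(E/4) = √[tan(s/2) tan((s−a)/2) tan((s−b)/2) tan((s−c)/2)], giving spherical excess E = 0.7858 rad.
Area = E·R² = 0.7858 × (1737.4)² ≈ 2371905 km².

2371905 km²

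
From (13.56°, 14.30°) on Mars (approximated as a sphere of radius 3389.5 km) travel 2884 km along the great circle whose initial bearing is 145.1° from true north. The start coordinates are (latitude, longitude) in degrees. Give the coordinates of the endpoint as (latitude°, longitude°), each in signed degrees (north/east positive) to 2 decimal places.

-26.41°, 43.01°

Angular distance δ = d/R = 2884/3389.5 = 0.85086 rad; initial bearing θ = 2.5325 rad.
sin φ₂ = sin φ₁ cos δ + cos φ₁ sin δ cos θ = (0.2345)(0.6593) + (0.9721)(0.7518)(-0.8202) = -0.4449, so φ₂ = -26.41°.
Δλ = atan2(sin θ sin δ cos φ₁, cos δ − sin φ₁ sin φ₂) = atan2(0.4182, 0.7636) = 28.706°.
λ₂ = 14.300° + 28.706° = 43.01°.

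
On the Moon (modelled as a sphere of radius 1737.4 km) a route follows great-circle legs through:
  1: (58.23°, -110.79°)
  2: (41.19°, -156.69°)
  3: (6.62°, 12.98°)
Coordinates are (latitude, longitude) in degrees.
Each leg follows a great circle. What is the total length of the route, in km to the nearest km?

4991 km

Leg 1→2: central angle 0.5815 rad, distance 1010.4 km.
Leg 2→3: central angle 2.2909 rad, distance 3980.2 km.
Total: 1010.4 + 3980.2 ≈ 4991 km.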